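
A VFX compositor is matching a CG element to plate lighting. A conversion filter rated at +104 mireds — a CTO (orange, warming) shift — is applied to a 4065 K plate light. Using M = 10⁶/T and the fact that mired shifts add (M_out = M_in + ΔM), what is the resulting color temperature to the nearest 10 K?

M_in = 10⁶/4065 = 246.00 mireds.
M_out = 246.00 + (+104) = 350.00 mireds.
T_out = 10⁶/350.00 = 2857.1 K → 2860 K.

2860 K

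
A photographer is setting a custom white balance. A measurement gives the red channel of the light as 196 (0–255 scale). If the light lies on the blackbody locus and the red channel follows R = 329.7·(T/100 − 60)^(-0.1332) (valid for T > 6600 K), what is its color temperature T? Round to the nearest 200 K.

(t − 60)^(-0.1332) = 196/329.7 = 0.59448.
t − 60 = 0.59448^(1/-0.1332) = 0.59448^(-7.508) = 49.621, so t = 109.621.
T = 100·t = 10962 K → 11000 K to the nearest 200 K.

11000 K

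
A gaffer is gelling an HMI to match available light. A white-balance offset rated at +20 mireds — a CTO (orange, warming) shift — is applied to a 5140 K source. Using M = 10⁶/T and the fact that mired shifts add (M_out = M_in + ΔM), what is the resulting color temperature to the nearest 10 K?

M_in = 10⁶/5140 = 194.55 mireds.
M_out = 194.55 + (+20) = 214.55 mireds.
T_out = 10⁶/214.55 = 4660.9 K → 4660 K.

4660 K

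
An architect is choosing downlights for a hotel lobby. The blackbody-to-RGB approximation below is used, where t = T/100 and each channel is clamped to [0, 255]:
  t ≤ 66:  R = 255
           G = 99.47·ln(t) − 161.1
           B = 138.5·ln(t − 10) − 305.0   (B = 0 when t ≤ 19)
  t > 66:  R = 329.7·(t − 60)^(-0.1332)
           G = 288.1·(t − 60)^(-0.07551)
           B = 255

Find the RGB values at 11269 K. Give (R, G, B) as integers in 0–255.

t = 11269/100 = 112.69; the t > 66 branch applies.
R = 329.7·(112.69 − 60)^(-0.1332) = 329.7·52.69^(-0.1332) = 329.7·0.58975 = 194.440.
G = 288.1·(112.69 − 60)^(-0.07551) = 288.1·52.69^(-0.07551) = 288.1·0.74130 = 213.568.
B = 255 by definition for t > 66.
Rounded: (194, 214, 255).

(194, 214, 255)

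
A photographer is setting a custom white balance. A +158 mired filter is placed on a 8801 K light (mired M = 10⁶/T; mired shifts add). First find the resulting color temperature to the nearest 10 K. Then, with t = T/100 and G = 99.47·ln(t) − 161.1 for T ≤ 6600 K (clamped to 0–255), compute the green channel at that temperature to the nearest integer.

M_in = 10⁶/8801 = 113.62; M_out = 113.62 + (+158) = 271.62.
T_out = 10⁶/271.62 = 3681.6 K → 3680 K; t = 36.8.
G = 99.47·ln 36.8 − 161.1 = 99.47·3.6055 − 161.1 = 197.539.
Rounded: 198.

198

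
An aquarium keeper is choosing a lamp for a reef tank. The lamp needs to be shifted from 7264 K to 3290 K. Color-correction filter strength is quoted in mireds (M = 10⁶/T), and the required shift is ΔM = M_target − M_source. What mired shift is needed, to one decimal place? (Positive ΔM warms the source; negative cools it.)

M_source = 10⁶/7264 = 137.665; M_target = 10⁶/3290 = 303.951.
ΔM = 303.951 − 137.665 = 166.286 → +166.3 mireds, a warming shift.

+166.3 mireds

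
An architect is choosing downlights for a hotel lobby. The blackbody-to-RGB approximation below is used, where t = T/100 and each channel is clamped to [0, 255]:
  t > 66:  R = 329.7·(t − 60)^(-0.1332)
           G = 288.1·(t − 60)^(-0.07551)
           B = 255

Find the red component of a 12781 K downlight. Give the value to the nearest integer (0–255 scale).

188

t = 12781/100 = 127.81; the t > 66 branch applies.
R = 329.7·(127.81 − 60)^(-0.1332) = 329.7·67.81^(-0.1332) = 329.7·0.57026 = 188.014.
Rounded: 188.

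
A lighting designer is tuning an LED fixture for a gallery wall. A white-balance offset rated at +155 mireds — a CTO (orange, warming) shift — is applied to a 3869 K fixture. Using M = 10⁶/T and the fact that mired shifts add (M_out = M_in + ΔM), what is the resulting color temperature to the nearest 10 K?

2420 K

M_in = 10⁶/3869 = 258.46 mireds.
M_out = 258.46 + (+155) = 413.46 mireds.
T_out = 10⁶/413.46 = 2418.6 K → 2420 K.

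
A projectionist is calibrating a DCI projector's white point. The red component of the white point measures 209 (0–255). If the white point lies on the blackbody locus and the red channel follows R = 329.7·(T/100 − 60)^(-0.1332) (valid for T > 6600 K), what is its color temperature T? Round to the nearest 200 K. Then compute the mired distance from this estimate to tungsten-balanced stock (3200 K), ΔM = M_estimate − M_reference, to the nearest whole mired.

(t − 60)^(-0.1332) = 209/329.7 = 0.63391.
t − 60 = 0.63391^(1/-0.1332) = 0.63391^(-7.508) = 30.639, so t = 90.639.
T = 100·t = 9064 K → 9000 K to the nearest 200 K.
M_estimate = 10⁶/9000 = 111.11; M_reference = 10⁶/3200 = 312.50.
ΔM = 111.11 − 312.50 = -201.39 → -201 mireds.

-201 mireds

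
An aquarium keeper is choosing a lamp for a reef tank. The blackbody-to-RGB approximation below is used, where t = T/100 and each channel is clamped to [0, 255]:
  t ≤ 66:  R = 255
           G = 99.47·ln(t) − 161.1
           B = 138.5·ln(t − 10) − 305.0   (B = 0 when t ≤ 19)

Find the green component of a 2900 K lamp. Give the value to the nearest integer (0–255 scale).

174

t = 2900/100 = 29; the t ≤ 66 branch applies.
G = 99.47·ln 29 − 161.1 = 99.47·3.3673 − 161.1 = 173.845.
Rounded: 174.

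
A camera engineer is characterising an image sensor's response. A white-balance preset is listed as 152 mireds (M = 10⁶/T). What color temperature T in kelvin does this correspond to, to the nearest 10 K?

6580 K

T = 10⁶ / 152 = 6578.95 K → 6580 K.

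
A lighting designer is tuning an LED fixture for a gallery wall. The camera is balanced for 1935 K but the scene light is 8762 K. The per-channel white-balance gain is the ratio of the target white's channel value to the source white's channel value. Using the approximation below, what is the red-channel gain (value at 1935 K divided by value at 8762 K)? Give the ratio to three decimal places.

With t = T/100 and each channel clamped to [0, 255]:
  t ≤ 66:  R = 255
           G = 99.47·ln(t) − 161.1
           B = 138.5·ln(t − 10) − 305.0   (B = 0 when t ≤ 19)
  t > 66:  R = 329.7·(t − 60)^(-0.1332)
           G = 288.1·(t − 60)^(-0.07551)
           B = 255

At 8762 K (t = 87.62):
  R = 329.7·(87.62 − 60)^(-0.1332) = 329.7·27.62^(-0.1332) = 329.7·0.64273 = 211.908.
At 1935 K (t = 19.35):
  R = 255 by definition for t ≤ 66.
Gain = 255.000 / 211.908 = 1.2034 → 1.203.

1.203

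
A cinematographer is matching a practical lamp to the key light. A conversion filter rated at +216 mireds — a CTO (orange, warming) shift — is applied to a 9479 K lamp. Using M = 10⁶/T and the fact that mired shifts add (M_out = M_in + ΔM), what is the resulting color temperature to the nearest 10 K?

3110 K

M_in = 10⁶/9479 = 105.50 mireds.
M_out = 105.50 + (+216) = 321.50 mireds.
T_out = 10⁶/321.50 = 3110.5 K → 3110 K.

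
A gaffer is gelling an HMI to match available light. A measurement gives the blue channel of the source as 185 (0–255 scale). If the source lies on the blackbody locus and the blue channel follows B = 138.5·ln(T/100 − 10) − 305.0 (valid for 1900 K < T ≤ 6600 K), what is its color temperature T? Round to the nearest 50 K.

ln(t − 10) = (185 + 305.0) / 138.5 = 3.5379.
t − 10 = e^3.5379 = 34.395, so t = 44.395.
T = 100·t = 4439 K → 4450 K to the nearest 50 K.

4450 K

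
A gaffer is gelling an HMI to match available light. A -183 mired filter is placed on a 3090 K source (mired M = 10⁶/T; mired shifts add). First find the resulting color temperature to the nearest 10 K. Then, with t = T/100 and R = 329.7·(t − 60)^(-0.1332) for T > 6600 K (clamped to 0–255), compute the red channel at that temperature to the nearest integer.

239

M_in = 10⁶/3090 = 323.62; M_out = 323.62 + (-183) = 140.62.
T_out = 10⁶/140.62 = 7111.1 K → 7110 K; t = 71.1.
R = 329.7·(71.1 − 60)^(-0.1332) = 329.7·11.1^(-0.1332) = 329.7·0.72571 = 239.267.
Rounded: 239.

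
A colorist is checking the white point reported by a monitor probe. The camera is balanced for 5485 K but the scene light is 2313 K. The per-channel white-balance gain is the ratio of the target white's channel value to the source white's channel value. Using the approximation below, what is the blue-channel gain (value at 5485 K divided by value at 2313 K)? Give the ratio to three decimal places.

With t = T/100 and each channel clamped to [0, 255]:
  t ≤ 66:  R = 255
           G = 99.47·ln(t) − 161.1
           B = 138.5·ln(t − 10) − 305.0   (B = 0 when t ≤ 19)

At 2313 K (t = 23.13):
  B = 138.5·ln(23.13 − 10) − 305.0 = 138.5·ln 13.13 − 305.0 = 138.5·2.5749 − 305.0 = 51.624.
At 5485 K (t = 54.85):
  B = 138.5·ln(54.85 − 10) − 305.0 = 138.5·ln 44.85 − 305.0 = 138.5·3.8033 − 305.0 = 221.760.
Gain = 221.760 / 51.624 = 4.2957 → 4.296.

4.296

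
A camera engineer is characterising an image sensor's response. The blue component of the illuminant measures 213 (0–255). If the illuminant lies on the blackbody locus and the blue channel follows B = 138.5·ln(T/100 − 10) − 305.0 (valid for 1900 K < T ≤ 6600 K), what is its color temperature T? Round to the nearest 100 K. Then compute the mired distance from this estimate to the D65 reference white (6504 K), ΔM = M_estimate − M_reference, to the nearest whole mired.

+39 mireds

ln(t − 10) = (213 + 305.0) / 138.5 = 3.7401.
t − 10 = e^3.7401 = 42.101, so t = 52.101.
T = 100·t = 5210 K → 5200 K to the nearest 100 K.
M_estimate = 10⁶/5200 = 192.31; M_reference = 10⁶/6504 = 153.75.
ΔM = 192.31 − 153.75 = 38.56 → +39 mireds.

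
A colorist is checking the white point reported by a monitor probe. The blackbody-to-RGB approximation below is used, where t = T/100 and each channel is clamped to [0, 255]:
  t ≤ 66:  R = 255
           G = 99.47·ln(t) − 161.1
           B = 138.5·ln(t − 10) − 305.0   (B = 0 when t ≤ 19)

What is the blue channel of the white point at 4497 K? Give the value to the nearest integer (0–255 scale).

t = 4497/100 = 44.97; the t ≤ 66 branch applies.
B = 138.5·ln(44.97 − 10) − 305.0 = 138.5·ln 34.97 − 305.0 = 138.5·3.5545 − 305.0 = 187.297.
Rounded: 187.

187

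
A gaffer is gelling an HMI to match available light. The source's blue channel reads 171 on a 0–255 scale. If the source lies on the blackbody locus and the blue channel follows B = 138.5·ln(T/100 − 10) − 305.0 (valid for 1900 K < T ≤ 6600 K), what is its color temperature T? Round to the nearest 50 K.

4100 K

ln(t − 10) = (171 + 305.0) / 138.5 = 3.4368.
t − 10 = e^3.4368 = 31.088, so t = 41.088.
T = 100·t = 4109 K → 4100 K to the nearest 50 K.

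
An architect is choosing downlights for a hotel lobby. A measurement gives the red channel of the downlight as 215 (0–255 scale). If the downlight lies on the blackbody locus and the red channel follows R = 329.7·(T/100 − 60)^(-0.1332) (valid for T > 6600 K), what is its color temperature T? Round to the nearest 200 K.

(t − 60)^(-0.1332) = 215/329.7 = 0.65211.
t − 60 = 0.65211^(1/-0.1332) = 0.65211^(-7.508) = 24.774, so t = 84.774.
T = 100·t = 8477 K → 8400 K to the nearest 200 K.

8400 K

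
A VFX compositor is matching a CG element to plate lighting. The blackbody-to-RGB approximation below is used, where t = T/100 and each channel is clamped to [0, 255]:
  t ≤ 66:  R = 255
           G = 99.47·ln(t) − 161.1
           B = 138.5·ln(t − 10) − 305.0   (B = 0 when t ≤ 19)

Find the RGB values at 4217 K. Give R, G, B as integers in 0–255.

t = 4217/100 = 42.17; the t ≤ 66 branch applies.
R = 255 by definition for t ≤ 66.
G = 99.47·ln 42.17 − 161.1 = 99.47·3.7417 − 161.1 = 211.088.
B = 138.5·ln(42.17 − 10) − 305.0 = 138.5·ln 32.17 − 305.0 = 138.5·3.4710 − 305.0 = 175.738.
Rounded: (255, 211, 176).

R=255, G=211, B=176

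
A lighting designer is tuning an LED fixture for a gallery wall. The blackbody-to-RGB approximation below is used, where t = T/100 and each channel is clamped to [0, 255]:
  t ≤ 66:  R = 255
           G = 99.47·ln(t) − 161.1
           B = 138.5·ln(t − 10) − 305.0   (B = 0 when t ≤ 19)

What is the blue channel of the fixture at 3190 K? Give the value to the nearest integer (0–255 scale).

122

t = 3190/100 = 31.9; the t ≤ 66 branch applies.
B = 138.5·ln(31.9 − 10) − 305.0 = 138.5·ln 21.9 − 305.0 = 138.5·3.0865 − 305.0 = 122.478.
Rounded: 122.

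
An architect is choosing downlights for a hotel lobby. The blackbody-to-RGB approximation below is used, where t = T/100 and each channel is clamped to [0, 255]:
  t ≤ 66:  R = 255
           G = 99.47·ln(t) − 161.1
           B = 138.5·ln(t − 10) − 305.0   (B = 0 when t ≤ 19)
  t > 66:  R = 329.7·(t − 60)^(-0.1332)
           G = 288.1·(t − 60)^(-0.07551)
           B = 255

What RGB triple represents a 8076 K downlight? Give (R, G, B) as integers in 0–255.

t = 8076/100 = 80.76; the t > 66 branch applies.
R = 329.7·(80.76 − 60)^(-0.1332) = 329.7·20.76^(-0.1332) = 329.7·0.66764 = 220.122.
G = 288.1·(80.76 − 60)^(-0.07551) = 288.1·20.76^(-0.07551) = 288.1·0.79531 = 229.129.
B = 255 by definition for t > 66.
Rounded: (220, 229, 255).

(220, 229, 255)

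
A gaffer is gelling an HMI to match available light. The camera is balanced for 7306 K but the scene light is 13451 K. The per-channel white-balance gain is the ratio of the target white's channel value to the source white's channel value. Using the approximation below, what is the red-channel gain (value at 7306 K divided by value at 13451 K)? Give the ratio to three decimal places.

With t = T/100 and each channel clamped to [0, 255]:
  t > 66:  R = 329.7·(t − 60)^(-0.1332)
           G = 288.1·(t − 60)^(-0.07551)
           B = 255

At 13451 K (t = 134.51):
  R = 329.7·(134.51 − 60)^(-0.1332) = 329.7·74.51^(-0.1332) = 329.7·0.56315 = 185.669.
At 7306 K (t = 73.06):
  R = 329.7·(73.06 − 60)^(-0.1332) = 329.7·13.06^(-0.1332) = 329.7·0.71016 = 234.140.
Gain = 234.140 / 185.669 = 1.2611 → 1.261.

1.261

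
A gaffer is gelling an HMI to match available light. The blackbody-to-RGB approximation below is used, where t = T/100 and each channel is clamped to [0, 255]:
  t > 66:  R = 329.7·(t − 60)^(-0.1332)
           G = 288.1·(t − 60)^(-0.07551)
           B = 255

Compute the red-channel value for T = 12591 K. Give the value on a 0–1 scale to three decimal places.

0.740

t = 12591/100 = 125.91; the t > 66 branch applies.
R = 329.7·(125.91 − 60)^(-0.1332) = 329.7·65.91^(-0.1332) = 329.7·0.57242 = 188.727.
On a 0–1 scale: 188.727/255 = 0.7401 → 0.740.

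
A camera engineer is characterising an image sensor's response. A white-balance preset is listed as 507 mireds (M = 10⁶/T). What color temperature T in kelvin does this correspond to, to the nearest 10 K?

T = 10⁶ / 507 = 1972.39 K → 1970 K.

1970 K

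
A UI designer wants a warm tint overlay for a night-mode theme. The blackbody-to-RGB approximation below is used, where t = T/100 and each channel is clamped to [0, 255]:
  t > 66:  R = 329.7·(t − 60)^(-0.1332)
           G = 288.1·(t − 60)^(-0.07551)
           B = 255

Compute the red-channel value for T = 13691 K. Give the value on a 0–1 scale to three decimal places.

t = 13691/100 = 136.91; the t > 66 branch applies.
R = 329.7·(136.91 − 60)^(-0.1332) = 329.7·76.91^(-0.1332) = 329.7·0.56077 = 184.887.
On a 0–1 scale: 184.887/255 = 0.7250 → 0.725.

0.725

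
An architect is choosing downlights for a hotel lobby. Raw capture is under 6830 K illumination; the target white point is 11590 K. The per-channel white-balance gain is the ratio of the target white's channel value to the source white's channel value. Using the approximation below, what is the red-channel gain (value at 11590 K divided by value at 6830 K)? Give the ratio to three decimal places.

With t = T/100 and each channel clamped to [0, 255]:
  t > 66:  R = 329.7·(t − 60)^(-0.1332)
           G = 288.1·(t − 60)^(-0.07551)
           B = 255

0.776

At 6830 K (t = 68.3):
  R = 329.7·(68.3 − 60)^(-0.1332) = 329.7·8.3^(-0.1332) = 329.7·0.75436 = 248.713.
At 11590 K (t = 115.9):
  R = 329.7·(115.9 − 60)^(-0.1332) = 329.7·55.9^(-0.1332) = 329.7·0.58512 = 192.914.
Gain = 192.914 / 248.713 = 0.7757 → 0.776.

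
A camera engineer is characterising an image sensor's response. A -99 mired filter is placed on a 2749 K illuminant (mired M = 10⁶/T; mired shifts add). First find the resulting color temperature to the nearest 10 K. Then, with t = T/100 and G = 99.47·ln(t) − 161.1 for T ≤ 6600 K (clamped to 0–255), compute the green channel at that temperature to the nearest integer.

M_in = 10⁶/2749 = 363.77; M_out = 363.77 + (-99) = 264.77.
T_out = 10⁶/264.77 = 3776.9 K → 3780 K; t = 37.8.
G = 99.47·ln 37.8 − 161.1 = 99.47·3.6323 − 161.1 = 200.206.
Rounded: 200.

200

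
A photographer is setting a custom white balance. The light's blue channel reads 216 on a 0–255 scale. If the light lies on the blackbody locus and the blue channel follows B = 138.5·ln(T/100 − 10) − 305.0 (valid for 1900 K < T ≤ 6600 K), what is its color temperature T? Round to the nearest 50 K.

ln(t − 10) = (216 + 305.0) / 138.5 = 3.7617.
t − 10 = e^3.7617 = 43.023, so t = 53.023.
T = 100·t = 5302 K → 5300 K to the nearest 50 K.

5300 K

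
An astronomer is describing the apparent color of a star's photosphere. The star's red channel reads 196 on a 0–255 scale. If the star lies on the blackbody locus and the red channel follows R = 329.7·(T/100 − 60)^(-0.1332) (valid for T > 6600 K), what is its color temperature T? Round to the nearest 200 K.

(t − 60)^(-0.1332) = 196/329.7 = 0.59448.
t − 60 = 0.59448^(1/-0.1332) = 0.59448^(-7.508) = 49.621, so t = 109.621.
T = 100·t = 10962 K → 11000 K to the nearest 200 K.

11000 K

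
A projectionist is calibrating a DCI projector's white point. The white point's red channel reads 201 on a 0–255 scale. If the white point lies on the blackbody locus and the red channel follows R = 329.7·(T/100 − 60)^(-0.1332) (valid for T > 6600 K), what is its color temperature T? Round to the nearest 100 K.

(t − 60)^(-0.1332) = 201/329.7 = 0.60965.
t − 60 = 0.60965^(1/-0.1332) = 0.60965^(-7.508) = 41.071, so t = 101.071.
T = 100·t = 10107 K → 10100 K to the nearest 100 K.

10100 K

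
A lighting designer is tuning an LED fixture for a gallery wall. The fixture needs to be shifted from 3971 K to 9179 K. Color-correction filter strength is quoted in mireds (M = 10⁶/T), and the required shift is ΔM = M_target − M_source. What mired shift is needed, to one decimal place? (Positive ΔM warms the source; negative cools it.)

M_source = 10⁶/3971 = 251.826; M_target = 10⁶/9179 = 108.944.
ΔM = 108.944 − 251.826 = -142.881 → -142.9 mireds, a cooling shift.

-142.9 mireds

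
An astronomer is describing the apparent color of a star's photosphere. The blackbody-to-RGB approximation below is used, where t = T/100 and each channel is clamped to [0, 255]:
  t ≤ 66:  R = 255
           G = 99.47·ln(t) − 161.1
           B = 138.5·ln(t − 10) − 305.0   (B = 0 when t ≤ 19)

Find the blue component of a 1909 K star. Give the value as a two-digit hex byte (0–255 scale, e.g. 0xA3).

t = 1909/100 = 19.09; the t ≤ 66 branch applies.
B = 138.5·ln(19.09 − 10) − 305.0 = 138.5·ln 9.09 − 305.0 = 138.5·2.2072 − 305.0 = 0.694.
Rounded: 1; in hex, 0x01.

0x01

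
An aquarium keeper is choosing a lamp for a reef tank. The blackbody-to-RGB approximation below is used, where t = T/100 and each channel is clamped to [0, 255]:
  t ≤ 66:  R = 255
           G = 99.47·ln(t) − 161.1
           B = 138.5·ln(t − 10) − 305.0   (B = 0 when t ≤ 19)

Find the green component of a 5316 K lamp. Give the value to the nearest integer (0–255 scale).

234

t = 5316/100 = 53.16; the t ≤ 66 branch applies.
G = 99.47·ln 53.16 − 161.1 = 99.47·3.9733 − 161.1 = 234.125.
Rounded: 234.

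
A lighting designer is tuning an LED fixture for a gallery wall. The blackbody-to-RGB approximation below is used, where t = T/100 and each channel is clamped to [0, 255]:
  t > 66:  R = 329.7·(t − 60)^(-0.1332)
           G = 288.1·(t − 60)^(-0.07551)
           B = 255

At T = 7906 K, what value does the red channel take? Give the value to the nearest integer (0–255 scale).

223

t = 7906/100 = 79.06; the t > 66 branch applies.
R = 329.7·(79.06 − 60)^(-0.1332) = 329.7·19.06^(-0.1332) = 329.7·0.67529 = 222.642.
Rounded: 223.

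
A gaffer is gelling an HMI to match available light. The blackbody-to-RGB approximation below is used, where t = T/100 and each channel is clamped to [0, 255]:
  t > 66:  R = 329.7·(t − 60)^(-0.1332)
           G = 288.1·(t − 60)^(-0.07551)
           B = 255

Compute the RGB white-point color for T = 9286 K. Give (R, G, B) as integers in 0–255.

(207, 221, 255)

t = 9286/100 = 92.86; the t > 66 branch applies.
R = 329.7·(92.86 − 60)^(-0.1332) = 329.7·32.86^(-0.1332) = 329.7·0.62803 = 207.061.
G = 288.1·(92.86 − 60)^(-0.07551) = 288.1·32.86^(-0.07551) = 288.1·0.76820 = 221.320.
B = 255 by definition for t > 66.
Rounded: (207, 221, 255).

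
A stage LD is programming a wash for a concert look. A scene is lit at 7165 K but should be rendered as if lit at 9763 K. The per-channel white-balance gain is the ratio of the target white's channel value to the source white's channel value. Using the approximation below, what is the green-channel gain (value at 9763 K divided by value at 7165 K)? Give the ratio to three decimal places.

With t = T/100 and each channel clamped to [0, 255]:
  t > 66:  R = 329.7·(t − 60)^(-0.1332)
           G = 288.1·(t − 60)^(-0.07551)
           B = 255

0.915

At 7165 K (t = 71.65):
  G = 288.1·(71.65 − 60)^(-0.07551) = 288.1·11.65^(-0.07551) = 288.1·0.83077 = 239.345.
At 9763 K (t = 97.63):
  G = 288.1·(97.63 − 60)^(-0.07551) = 288.1·37.63^(-0.07551) = 288.1·0.76038 = 219.066.
Gain = 219.066 / 239.345 = 0.9153 → 0.915.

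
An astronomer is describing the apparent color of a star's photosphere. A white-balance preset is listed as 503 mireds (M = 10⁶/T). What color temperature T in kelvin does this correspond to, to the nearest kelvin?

T = 10⁶ / 503 = 1988.07 K → 1988 K.

1988 K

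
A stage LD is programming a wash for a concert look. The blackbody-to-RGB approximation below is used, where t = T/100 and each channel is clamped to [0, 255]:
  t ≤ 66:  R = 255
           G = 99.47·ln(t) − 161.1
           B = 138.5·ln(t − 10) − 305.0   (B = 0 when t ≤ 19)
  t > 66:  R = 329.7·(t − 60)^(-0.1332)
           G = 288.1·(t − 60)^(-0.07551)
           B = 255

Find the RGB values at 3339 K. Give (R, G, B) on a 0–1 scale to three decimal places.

(1.000, 0.737, 0.516)

t = 3339/100 = 33.39; the t ≤ 66 branch applies.
R = 255 by definition for t ≤ 66.
G = 99.47·ln 33.39 − 161.1 = 99.47·3.5083 − 161.1 = 187.866.
B = 138.5·ln(33.39 − 10) − 305.0 = 138.5·ln 23.39 − 305.0 = 138.5·3.1523 − 305.0 = 131.595.
Dividing each by 255: (1.0000, 0.7367, 0.5161) → (1.000, 0.737, 0.516).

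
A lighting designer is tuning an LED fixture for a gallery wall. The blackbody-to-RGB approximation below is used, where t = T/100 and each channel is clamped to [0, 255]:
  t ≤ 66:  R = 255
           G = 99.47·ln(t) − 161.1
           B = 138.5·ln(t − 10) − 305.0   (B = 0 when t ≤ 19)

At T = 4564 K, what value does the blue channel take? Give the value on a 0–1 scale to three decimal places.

t = 4564/100 = 45.64; the t ≤ 66 branch applies.
B = 138.5·ln(45.64 − 10) − 305.0 = 138.5·ln 35.64 − 305.0 = 138.5·3.5735 − 305.0 = 189.925.
On a 0–1 scale: 189.925/255 = 0.7448 → 0.745.

0.745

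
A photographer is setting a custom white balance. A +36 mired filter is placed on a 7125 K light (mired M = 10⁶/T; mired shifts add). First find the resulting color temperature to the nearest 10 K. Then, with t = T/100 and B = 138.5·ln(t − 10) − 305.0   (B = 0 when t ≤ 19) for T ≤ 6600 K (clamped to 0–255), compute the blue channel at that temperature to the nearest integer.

M_in = 10⁶/7125 = 140.35; M_out = 140.35 + (+36) = 176.35.
T_out = 10⁶/176.35 = 5670.5 K → 5670 K; t = 56.7.
B = 138.5·ln(56.7 − 10) − 305.0 = 138.5·ln 46.7 − 305.0 = 138.5·3.8437 − 305.0 = 227.359.
Rounded: 227.

227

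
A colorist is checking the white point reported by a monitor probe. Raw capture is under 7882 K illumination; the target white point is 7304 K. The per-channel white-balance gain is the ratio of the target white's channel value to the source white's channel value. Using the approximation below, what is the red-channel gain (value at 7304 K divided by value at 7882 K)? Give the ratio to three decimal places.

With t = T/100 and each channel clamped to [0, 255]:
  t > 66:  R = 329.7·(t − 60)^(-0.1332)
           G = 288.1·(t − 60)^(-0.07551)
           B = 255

1.050

At 7882 K (t = 78.82):
  R = 329.7·(78.82 − 60)^(-0.1332) = 329.7·18.82^(-0.1332) = 329.7·0.67643 = 223.018.
At 7304 K (t = 73.04):
  R = 329.7·(73.04 − 60)^(-0.1332) = 329.7·13.04^(-0.1332) = 329.7·0.71031 = 234.188.
Gain = 234.188 / 223.018 = 1.0501 → 1.050.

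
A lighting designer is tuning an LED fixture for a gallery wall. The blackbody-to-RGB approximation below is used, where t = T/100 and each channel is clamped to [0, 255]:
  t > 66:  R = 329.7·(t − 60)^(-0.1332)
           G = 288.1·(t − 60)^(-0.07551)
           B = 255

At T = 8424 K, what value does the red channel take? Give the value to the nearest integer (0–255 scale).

t = 8424/100 = 84.24; the t > 66 branch applies.
R = 329.7·(84.24 − 60)^(-0.1332) = 329.7·24.24^(-0.1332) = 329.7·0.65400 = 215.625.
Rounded: 216.

216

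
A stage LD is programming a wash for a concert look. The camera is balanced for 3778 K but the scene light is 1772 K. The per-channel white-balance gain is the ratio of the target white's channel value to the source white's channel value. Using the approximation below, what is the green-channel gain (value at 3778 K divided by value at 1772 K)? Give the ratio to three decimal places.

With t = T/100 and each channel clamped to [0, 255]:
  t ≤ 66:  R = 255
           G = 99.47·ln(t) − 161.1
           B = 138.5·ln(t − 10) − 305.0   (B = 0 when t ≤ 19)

At 1772 K (t = 17.72):
  G = 99.47·ln 17.72 − 161.1 = 99.47·2.8747 − 161.1 = 124.846.
At 3778 K (t = 37.78):
  G = 99.47·ln 37.78 − 161.1 = 99.47·3.6318 − 161.1 = 200.153.
Gain = 200.153 / 124.846 = 1.6032 → 1.603.

1.603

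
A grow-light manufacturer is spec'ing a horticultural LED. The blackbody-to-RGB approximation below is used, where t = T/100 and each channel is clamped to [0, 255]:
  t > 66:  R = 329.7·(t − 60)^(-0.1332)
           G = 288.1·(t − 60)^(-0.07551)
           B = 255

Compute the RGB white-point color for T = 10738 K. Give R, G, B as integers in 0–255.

R=197, G=215, B=255

t = 10738/100 = 107.38; the t > 66 branch applies.
R = 329.7·(107.38 − 60)^(-0.1332) = 329.7·47.38^(-0.1332) = 329.7·0.59815 = 197.210.
G = 288.1·(107.38 − 60)^(-0.07551) = 288.1·47.38^(-0.07551) = 288.1·0.74727 = 215.288.
B = 255 by definition for t > 66.
Rounded: (197, 215, 255).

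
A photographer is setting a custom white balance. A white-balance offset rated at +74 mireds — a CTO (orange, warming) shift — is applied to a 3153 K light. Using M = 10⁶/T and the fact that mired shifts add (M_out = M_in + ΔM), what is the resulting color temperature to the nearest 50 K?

2550 K

M_in = 10⁶/3153 = 317.16 mireds.
M_out = 317.16 + (+74) = 391.16 mireds.
T_out = 10⁶/391.16 = 2556.5 K → 2550 K.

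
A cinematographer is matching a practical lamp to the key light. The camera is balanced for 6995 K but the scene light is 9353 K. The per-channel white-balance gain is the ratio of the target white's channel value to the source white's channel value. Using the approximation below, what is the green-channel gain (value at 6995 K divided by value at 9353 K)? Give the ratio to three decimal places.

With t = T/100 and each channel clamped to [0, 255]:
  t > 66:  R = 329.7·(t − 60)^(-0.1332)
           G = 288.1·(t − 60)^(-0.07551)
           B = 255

1.096

At 9353 K (t = 93.53):
  G = 288.1·(93.53 − 60)^(-0.07551) = 288.1·33.53^(-0.07551) = 288.1·0.76703 = 220.982.
At 6995 K (t = 69.95):
  G = 288.1·(69.95 − 60)^(-0.07551) = 288.1·9.95^(-0.07551) = 288.1·0.84073 = 242.213.
Gain = 242.213 / 220.982 = 1.0961 → 1.096.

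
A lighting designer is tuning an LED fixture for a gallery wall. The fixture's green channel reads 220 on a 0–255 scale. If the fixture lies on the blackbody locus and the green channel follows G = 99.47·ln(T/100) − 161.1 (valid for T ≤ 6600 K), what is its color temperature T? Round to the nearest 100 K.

ln t = (220 + 161.1) / 99.47 = 3.8313.
t = e^3.8313 = 46.123.
T = 100·t = 4612 K → 4600 K to the nearest 100 K.

4600 K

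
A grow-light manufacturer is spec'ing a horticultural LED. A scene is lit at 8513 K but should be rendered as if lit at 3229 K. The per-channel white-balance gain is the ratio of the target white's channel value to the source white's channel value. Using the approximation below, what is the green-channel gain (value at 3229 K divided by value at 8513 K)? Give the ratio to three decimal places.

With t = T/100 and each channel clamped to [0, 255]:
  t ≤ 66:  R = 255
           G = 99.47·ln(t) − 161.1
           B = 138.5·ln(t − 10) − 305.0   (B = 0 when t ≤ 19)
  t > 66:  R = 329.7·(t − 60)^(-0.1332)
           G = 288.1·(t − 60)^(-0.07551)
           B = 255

At 8513 K (t = 85.13):
  G = 288.1·(85.13 − 60)^(-0.07551) = 288.1·25.13^(-0.07551) = 288.1·0.78392 = 225.847.
At 3229 K (t = 32.29):
  G = 99.47·ln 32.29 − 161.1 = 99.47·3.4748 − 161.1 = 184.534.
Gain = 184.534 / 225.847 = 0.8171 → 0.817.

0.817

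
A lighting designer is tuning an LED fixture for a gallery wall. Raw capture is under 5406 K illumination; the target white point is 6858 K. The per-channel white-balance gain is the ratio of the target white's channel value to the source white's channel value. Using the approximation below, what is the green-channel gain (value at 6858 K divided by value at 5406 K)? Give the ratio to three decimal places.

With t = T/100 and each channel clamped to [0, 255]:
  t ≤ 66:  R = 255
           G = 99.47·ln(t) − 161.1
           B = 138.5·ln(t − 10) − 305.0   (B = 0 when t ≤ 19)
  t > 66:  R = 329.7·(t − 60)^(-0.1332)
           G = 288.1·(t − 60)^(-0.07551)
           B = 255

1.039

At 5406 K (t = 54.06):
  G = 99.47·ln 54.06 − 161.1 = 99.47·3.9901 − 161.1 = 235.795.
At 6858 K (t = 68.58):
  G = 288.1·(68.58 − 60)^(-0.07551) = 288.1·8.58^(-0.07551) = 288.1·0.85018 = 244.938.
Gain = 244.938 / 235.795 = 1.0388 → 1.039.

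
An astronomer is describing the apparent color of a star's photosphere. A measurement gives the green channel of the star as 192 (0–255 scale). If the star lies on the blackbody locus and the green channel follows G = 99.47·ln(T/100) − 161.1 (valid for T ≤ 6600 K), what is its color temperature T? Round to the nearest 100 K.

ln t = (192 + 161.1) / 99.47 = 3.5498.
t = e^3.5498 = 34.807.
T = 100·t = 3481 K → 3500 K to the nearest 100 K.

3500 K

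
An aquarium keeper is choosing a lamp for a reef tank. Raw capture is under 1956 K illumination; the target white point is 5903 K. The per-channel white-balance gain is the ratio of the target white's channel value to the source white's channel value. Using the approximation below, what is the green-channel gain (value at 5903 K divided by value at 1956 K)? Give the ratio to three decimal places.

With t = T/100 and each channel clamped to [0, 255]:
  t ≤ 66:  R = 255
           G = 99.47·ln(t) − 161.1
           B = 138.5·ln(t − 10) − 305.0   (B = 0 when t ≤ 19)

1.816

At 1956 K (t = 19.56):
  G = 99.47·ln 19.56 − 161.1 = 99.47·2.9735 − 161.1 = 134.673.
At 5903 K (t = 59.03):
  G = 99.47·ln 59.03 − 161.1 = 99.47·4.0780 − 161.1 = 244.543.
Gain = 244.543 / 134.673 = 1.8158 → 1.816.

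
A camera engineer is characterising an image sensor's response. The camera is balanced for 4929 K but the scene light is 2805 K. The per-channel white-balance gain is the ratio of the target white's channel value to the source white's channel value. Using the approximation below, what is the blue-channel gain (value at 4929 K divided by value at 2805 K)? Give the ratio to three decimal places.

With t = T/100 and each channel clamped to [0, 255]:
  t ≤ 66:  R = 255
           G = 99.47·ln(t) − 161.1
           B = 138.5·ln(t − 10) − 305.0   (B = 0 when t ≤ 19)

At 2805 K (t = 28.05):
  B = 138.5·ln(28.05 − 10) − 305.0 = 138.5·ln 18.05 − 305.0 = 138.5·2.8931 − 305.0 = 95.701.
At 4929 K (t = 49.29):
  B = 138.5·ln(49.29 − 10) − 305.0 = 138.5·ln 39.29 − 305.0 = 138.5·3.6710 − 305.0 = 203.429.
Gain = 203.429 / 95.701 = 2.1257 → 2.126.

2.126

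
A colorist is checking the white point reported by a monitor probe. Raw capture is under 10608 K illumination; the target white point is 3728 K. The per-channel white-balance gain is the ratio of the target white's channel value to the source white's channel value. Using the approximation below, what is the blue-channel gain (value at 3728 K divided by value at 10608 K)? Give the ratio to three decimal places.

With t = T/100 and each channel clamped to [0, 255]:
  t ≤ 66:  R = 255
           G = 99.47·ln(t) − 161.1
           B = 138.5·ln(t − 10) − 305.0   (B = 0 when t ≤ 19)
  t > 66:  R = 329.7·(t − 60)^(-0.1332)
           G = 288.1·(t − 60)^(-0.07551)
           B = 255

0.600

At 10608 K (t = 106.08):
  B = 255 by definition for t > 66.
At 3728 K (t = 37.28):
  B = 138.5·ln(37.28 − 10) − 305.0 = 138.5·ln 27.28 − 305.0 = 138.5·3.3062 − 305.0 = 152.902.
Gain = 152.902 / 255.000 = 0.5996 → 0.600.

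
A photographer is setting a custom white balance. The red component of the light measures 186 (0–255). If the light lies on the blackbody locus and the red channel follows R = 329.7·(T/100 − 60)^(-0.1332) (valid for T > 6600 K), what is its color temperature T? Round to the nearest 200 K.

(t − 60)^(-0.1332) = 186/329.7 = 0.56415.
t − 60 = 0.56415^(1/-0.1332) = 0.56415^(-7.508) = 73.521, so t = 133.521.
T = 100·t = 13352 K → 13400 K to the nearest 200 K.

13400 K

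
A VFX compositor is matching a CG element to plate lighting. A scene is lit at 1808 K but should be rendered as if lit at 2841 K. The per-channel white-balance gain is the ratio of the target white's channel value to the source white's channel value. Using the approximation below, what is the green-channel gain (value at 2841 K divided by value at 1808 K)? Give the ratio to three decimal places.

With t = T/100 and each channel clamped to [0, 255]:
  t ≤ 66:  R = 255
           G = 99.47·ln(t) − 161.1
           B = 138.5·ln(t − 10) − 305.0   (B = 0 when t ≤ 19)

1.354

At 1808 K (t = 18.08):
  G = 99.47·ln 18.08 − 161.1 = 99.47·2.8948 − 161.1 = 126.846.
At 2841 K (t = 28.41):
  G = 99.47·ln 28.41 − 161.1 = 99.47·3.3467 − 161.1 = 171.800.
Gain = 171.800 / 126.846 = 1.3544 → 1.354.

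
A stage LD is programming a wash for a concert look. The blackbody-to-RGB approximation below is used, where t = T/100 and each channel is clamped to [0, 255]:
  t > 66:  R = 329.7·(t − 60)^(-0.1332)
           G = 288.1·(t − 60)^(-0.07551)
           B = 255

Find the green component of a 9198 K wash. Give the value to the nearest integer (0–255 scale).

t = 9198/100 = 91.98; the t > 66 branch applies.
G = 288.1·(91.98 − 60)^(-0.07551) = 288.1·31.98^(-0.07551) = 288.1·0.76978 = 221.774.
Rounded: 222.

222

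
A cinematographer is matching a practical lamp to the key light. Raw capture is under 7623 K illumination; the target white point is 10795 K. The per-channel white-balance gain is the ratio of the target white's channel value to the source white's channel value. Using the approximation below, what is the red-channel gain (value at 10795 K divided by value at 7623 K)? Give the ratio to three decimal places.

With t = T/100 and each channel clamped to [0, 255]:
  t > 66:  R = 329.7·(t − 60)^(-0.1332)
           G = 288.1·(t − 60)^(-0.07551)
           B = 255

At 7623 K (t = 76.23):
  R = 329.7·(76.23 − 60)^(-0.1332) = 329.7·16.23^(-0.1332) = 329.7·0.68990 = 227.460.
At 10795 K (t = 107.95):
  R = 329.7·(107.95 − 60)^(-0.1332) = 329.7·47.95^(-0.1332) = 329.7·0.59720 = 196.896.
Gain = 196.896 / 227.460 = 0.8656 → 0.866.

0.866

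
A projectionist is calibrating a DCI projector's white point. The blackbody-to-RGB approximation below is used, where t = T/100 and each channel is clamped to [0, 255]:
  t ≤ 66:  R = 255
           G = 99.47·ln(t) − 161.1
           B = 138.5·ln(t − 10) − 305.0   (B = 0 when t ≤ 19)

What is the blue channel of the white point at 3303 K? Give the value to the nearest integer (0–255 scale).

129

t = 3303/100 = 33.03; the t ≤ 66 branch applies.
B = 138.5·ln(33.03 − 10) − 305.0 = 138.5·ln 23.03 − 305.0 = 138.5·3.1368 − 305.0 = 129.446.
Rounded: 129.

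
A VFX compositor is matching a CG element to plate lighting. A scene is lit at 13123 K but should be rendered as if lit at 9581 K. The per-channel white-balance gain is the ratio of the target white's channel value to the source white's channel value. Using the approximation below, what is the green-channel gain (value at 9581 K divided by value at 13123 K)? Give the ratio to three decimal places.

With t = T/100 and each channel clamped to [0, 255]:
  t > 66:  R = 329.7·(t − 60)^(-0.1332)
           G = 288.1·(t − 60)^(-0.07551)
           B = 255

1.053

At 13123 K (t = 131.23):
  G = 288.1·(131.23 − 60)^(-0.07551) = 288.1·71.23^(-0.07551) = 288.1·0.72461 = 208.761.
At 9581 K (t = 95.81):
  G = 288.1·(95.81 − 60)^(-0.07551) = 288.1·35.81^(-0.07551) = 288.1·0.76323 = 219.887.
Gain = 219.887 / 208.761 = 1.0533 → 1.053.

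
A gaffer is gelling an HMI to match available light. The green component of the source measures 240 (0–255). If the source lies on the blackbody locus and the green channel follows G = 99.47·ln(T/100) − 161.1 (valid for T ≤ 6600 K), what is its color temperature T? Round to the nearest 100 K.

5600 K

ln t = (240 + 161.1) / 99.47 = 4.0324.
t = e^4.0324 = 56.394.
T = 100·t = 5639 K → 5600 K to the nearest 100 K.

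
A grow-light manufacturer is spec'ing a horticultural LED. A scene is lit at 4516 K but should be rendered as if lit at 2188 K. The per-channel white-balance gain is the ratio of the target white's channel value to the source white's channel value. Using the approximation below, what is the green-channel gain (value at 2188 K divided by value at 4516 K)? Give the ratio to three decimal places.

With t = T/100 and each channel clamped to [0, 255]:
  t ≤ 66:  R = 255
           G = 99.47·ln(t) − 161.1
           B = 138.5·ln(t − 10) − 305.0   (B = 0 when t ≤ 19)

At 4516 K (t = 45.16):
  G = 99.47·ln 45.16 − 161.1 = 99.47·3.8102 − 161.1 = 217.902.
At 2188 K (t = 21.88):
  G = 99.47·ln 21.88 − 161.1 = 99.47·3.0856 − 161.1 = 145.822.
Gain = 145.822 / 217.902 = 0.6692 → 0.669.

0.669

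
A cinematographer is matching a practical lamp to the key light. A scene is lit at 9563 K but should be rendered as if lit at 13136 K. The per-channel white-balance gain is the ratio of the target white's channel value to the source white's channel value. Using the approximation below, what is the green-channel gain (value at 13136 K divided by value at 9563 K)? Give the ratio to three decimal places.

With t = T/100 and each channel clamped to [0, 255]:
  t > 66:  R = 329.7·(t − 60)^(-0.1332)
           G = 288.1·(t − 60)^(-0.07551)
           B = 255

0.949

At 9563 K (t = 95.63):
  G = 288.1·(95.63 − 60)^(-0.07551) = 288.1·35.63^(-0.07551) = 288.1·0.76352 = 219.971.
At 13136 K (t = 131.36):
  G = 288.1·(131.36 − 60)^(-0.07551) = 288.1·71.36^(-0.07551) = 288.1·0.72451 = 208.732.
Gain = 208.732 / 219.971 = 0.9489 → 0.949.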